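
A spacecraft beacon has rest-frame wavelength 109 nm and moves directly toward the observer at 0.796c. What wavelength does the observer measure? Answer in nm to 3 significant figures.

λ_obs ≈ 36.7 nm

Relativistic Doppler: λ_obs = λ_src √((1−β)/(1+β))
= 109 × √(0.20400/1.7960) = 109 × 0.33702 = 36.7 nm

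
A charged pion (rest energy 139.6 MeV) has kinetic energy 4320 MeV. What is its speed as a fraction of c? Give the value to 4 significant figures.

β ≈ 0.9995

γ = 1 + K/(m₀c²) = 1 + 4320/139.6 = 31.9456
β = √(1 − 1/γ²) = 0.9995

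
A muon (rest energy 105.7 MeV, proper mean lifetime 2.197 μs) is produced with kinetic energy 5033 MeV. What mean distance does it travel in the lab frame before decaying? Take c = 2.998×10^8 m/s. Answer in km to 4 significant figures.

γ = 1 + K/(m₀c²) = 1 + 5033/105.7 = 48.6159
β = √(1 − 1/γ²) = 0.999788
Dilated lifetime: γτ₀ = 48.6159 × 2.197 μs = 106.809 μs
d = βc·γτ₀ = 0.999788 × (2.998×10^8 m/s) × 0.000106809 s = 32.01 km

d ≈ 32.01 km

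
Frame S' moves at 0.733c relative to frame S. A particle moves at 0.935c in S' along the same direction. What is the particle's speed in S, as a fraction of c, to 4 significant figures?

Relativistic velocity addition: u = (u' + v)/(1 + u'v/c²)
= (0.935 + 0.733)/(1 + 0.935×0.733) = 1.668/1.68535 = 0.9897

u ≈ 0.9897c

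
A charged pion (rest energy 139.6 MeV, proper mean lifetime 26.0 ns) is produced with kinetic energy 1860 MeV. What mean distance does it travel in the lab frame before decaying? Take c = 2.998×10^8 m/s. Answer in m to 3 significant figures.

d ≈ 111 m

γ = 1 + K/(m₀c²) = 1 + 1860/139.6 = 14.324
β = √(1 − 1/γ²) = 0.99756
Dilated lifetime: γτ₀ = 14.324 × 26.0 ns = 372.42 ns
d = βc·γτ₀ = 0.99756 × (2.998×10^8 m/s) × 3.7242×10^-7 s = 111 m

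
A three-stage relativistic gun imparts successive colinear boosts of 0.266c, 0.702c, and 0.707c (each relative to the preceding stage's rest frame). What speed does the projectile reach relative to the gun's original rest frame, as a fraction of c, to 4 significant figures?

Compose boost 2: (0.702 + 0.266)/(1 + 0.702×0.266) = 0.9680/1.18673 = 0.815685
Compose boost 3: (0.707 + 0.815685)/(1 + 0.707×0.815685) = 1.52269/1.57669 = 0.9657

u ≈ 0.9657c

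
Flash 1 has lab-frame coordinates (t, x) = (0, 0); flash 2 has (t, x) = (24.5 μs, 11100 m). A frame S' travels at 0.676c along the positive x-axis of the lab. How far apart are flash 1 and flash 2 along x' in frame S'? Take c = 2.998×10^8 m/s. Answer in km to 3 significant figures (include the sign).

γ = 1/√(1 − 0.676²) = 1.3570
Δx' = γ(Δx − vΔt) = 1.3570 × (11100 m − 0.676×(2.998×10^8 m/s)×24.5×10^-6 s)
= 1.3570 × (6134.7 m) = 8.33 km

Δx' ≈ 8.33 km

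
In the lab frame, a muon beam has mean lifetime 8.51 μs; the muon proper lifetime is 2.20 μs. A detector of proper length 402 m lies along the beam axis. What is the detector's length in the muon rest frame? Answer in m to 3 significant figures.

L ≈ 104 m

Time dilation ⇒ γ = Δt/τ₀ = 8.51/2.20 = 3.8682
Length contraction: L = L₀/γ = 402/3.8682 = 104 m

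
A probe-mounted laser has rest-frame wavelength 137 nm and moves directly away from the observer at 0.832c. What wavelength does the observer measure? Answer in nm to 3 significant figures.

λ_obs ≈ 452 nm

Relativistic Doppler: λ_obs = λ_src √((1+β)/(1−β))
= 137 × √(1.8320/0.16800) = 137 × 3.3022 = 452 nm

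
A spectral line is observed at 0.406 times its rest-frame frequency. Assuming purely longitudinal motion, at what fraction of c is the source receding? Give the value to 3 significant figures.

β ≈ 0.717

f_obs/f_src = √((1−β)/(1+β)) = 0.406  ⇒  (1−β)/(1+β) = 0.16484
β = |1 − D²|/(1 + D²) = |1 − 0.16484|/(1 + 0.16484) = 0.717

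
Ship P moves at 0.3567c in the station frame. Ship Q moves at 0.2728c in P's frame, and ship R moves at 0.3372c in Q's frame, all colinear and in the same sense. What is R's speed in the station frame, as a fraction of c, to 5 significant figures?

u ≈ 0.76323c

Compose boost 2: (0.2728 + 0.3567)/(1 + 0.2728×0.3567) = 0.62950/1.097308 = 0.5736768
Compose boost 3: (0.3372 + 0.5736768)/(1 + 0.3372×0.5736768) = 0.9108768/1.193444 = 0.76323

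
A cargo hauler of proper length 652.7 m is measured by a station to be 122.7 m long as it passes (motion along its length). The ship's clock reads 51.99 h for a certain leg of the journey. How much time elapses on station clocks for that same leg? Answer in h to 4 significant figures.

Δt ≈ 276.6 h

Length contraction ⇒ γ = L₀/L = 652.7/122.7 = 5.31948
Time dilation: Δt = γτ₀ = 5.31948 × 51.99 h = 276.6 h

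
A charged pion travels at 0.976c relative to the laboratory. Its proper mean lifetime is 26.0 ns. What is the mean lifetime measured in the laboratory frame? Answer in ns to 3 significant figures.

γ = 1/√(1 − 0.976²) = 4.5920
Time dilation: Δt = γτ₀ = 4.5920 × 26.0 ns = 119 ns

Δt ≈ 119 ns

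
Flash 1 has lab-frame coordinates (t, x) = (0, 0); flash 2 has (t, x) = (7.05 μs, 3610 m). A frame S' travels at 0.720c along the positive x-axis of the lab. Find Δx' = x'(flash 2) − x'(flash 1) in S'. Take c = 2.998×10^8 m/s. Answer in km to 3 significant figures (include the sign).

γ = 1/√(1 − 0.720²) = 1.4410
Δx' = γ(Δx − vΔt) = 1.4410 × (3610 m − 0.720×(2.998×10^8 m/s)×7.05×10^-6 s)
= 1.4410 × (2088.2 m) = 3.01 km

Δx' ≈ 3.01 km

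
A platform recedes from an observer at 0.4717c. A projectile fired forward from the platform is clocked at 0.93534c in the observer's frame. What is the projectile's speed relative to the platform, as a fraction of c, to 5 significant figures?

u' ≈ 0.82971c

Inverse velocity addition: u' = (u − v)/(1 − uv/c²)
= (0.93534 − 0.4717)/(1 − 0.93534×0.4717) = 0.46364/0.5588001 = 0.82971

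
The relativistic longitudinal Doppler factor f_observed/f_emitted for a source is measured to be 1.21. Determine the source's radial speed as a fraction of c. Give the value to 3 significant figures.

β ≈ 0.188

f_obs/f_src = √((1+β)/(1−β)) = 1.21  ⇒  (1+β)/(1−β) = 1.4641
β = |1 − D²|/(1 + D²) = |1 − 1.4641|/(1 + 1.4641) = 0.188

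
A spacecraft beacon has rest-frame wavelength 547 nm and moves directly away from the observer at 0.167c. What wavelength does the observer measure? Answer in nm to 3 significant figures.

Relativistic Doppler: λ_obs = λ_src √((1+β)/(1−β))
= 547 × √(1.1670/0.83300) = 547 × 1.1836 = 647 nm

λ_obs ≈ 647 nm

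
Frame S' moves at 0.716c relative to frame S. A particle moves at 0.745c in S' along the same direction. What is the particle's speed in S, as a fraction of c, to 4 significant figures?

u ≈ 0.9528c

Relativistic velocity addition: u = (u' + v)/(1 + u'v/c²)
= (0.745 + 0.716)/(1 + 0.745×0.716) = 1.461/1.53342 = 0.9528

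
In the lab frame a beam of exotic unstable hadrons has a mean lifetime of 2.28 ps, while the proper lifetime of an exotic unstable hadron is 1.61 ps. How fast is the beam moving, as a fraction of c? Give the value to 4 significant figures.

γ = Δt/τ₀ = 2.28/1.61 = 1.41615
β = √(1 − 1/γ²) = √(1 − 1/1.41615²) = 0.7081

β ≈ 0.7081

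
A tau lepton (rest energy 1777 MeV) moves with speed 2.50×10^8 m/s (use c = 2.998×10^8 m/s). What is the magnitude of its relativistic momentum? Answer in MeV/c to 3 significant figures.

β = v/c = 2.50×10^8 / 2.998×10^8 = 0.83389
γ = 1/√(1 − 0.83389²) = 1.8118
p = γβm₀c = 1.8118 × 0.83389 × 1777 MeV/c = 2680 MeV/c

p ≈ 2680 MeV/c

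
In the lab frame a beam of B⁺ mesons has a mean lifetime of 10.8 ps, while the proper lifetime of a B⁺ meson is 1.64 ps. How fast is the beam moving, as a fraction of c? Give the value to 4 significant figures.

β ≈ 0.9884

γ = Δt/τ₀ = 10.8/1.64 = 6.58537
β = √(1 − 1/γ²) = √(1 − 1/6.58537²) = 0.9884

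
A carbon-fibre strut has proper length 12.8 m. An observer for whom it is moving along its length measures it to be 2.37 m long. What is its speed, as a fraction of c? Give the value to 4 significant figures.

γ = L₀/L = 12.8/2.37 = 5.40084
β = √(1 − 1/γ²) = 0.9827

β ≈ 0.9827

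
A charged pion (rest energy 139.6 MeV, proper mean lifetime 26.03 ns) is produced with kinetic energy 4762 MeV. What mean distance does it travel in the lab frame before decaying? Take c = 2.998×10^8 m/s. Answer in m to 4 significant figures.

γ = 1 + K/(m₀c²) = 1 + 4762/139.6 = 35.1117
β = √(1 − 1/γ²) = 0.999594
Dilated lifetime: γτ₀ = 35.1117 × 26.03 ns = 913.959 ns
d = βc·γτ₀ = 0.999594 × (2.998×10^8 m/s) × 9.13959×10^-7 s = 273.9 m

d ≈ 273.9 m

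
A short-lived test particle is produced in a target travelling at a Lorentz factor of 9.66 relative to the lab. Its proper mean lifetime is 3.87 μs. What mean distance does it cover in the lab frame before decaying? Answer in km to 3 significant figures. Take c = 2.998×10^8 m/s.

β = √(1 − 1/γ²) = √(1 − 1/9.66²) = 0.99463
Dilated lifetime: Δt = γτ₀ = 9.66 × 3.87 μs = 37.384 μs
d = vΔt = 0.99463c × 37.384 μs = 2.9819×10^8 m/s × 3.7384×10^-5 s = 11.1 km

d ≈ 11.1 km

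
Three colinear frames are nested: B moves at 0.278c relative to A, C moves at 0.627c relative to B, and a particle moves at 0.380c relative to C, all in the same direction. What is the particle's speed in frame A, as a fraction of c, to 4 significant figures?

u ≈ 0.8900c

Compose boost 2: (0.627 + 0.278)/(1 + 0.627×0.278) = 0.9050/1.17431 = 0.770668
Compose boost 3: (0.380 + 0.770668)/(1 + 0.380×0.770668) = 1.15067/1.29285 = 0.8900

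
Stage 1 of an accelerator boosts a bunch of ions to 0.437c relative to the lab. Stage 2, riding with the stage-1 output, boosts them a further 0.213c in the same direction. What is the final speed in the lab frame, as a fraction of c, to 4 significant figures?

u ≈ 0.5946c

Compose boost 2: (0.213 + 0.437)/(1 + 0.213×0.437) = 0.6500/1.09308 = 0.5946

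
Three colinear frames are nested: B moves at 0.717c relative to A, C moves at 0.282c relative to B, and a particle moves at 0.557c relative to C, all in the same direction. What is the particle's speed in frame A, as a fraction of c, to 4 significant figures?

Compose boost 2: (0.282 + 0.717)/(1 + 0.282×0.717) = 0.9990/1.20219 = 0.830981
Compose boost 3: (0.557 + 0.830981)/(1 + 0.557×0.830981) = 1.38798/1.46286 = 0.9488

u ≈ 0.9488c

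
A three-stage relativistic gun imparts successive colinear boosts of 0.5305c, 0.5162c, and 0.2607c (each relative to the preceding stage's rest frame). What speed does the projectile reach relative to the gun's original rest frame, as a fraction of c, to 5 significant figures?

Compose boost 2: (0.5162 + 0.5305)/(1 + 0.5162×0.5305) = 1.0467/1.273844 = 0.8216861
Compose boost 3: (0.2607 + 0.8216861)/(1 + 0.2607×0.8216861) = 1.082386/1.214214 = 0.89143

u ≈ 0.89143c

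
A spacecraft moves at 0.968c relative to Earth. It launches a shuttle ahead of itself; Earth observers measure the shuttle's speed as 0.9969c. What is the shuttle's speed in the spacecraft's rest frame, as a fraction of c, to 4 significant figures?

u' ≈ 0.8257c

Inverse velocity addition: u' = (u − v)/(1 − uv/c²)
= (0.9969 − 0.968)/(1 − 0.9969×0.968) = 0.02890/0.0350008 = 0.8257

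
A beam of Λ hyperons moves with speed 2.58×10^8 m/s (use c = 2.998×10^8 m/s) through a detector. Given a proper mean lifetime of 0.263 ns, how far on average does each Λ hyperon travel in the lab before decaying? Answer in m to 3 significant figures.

d ≈ 0.133 m

β = v/c = 2.58×10^8 / 2.998×10^8 = 0.86057
γ = 1/√(1 − 0.86057²) = 1.9634
Dilated lifetime: Δt = γτ₀ = 1.9634 × 0.263 ns = 0.51637 ns
d = vΔt = 0.86057c × 0.51637 ns = 2.5800×10^8 m/s × 5.1637×10^-10 s = 0.133 m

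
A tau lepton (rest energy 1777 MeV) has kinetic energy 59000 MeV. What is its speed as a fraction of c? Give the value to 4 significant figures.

γ = 1 + K/(m₀c²) = 1 + 59000/1777 = 34.2020
β = √(1 − 1/γ²) = 0.9996

β ≈ 0.9996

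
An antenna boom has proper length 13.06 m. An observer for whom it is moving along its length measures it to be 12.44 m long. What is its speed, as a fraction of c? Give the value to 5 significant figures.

γ = L₀/L = 13.06/12.44 = 1.049839
β = √(1 − 1/γ²) = 0.30445

β ≈ 0.30445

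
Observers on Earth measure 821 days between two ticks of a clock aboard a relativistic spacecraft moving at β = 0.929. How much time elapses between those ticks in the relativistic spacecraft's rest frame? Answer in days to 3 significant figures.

γ = 1/√(1 − 0.929²) = 2.7021
Proper time: τ₀ = Δt/γ = 821/2.7021 = 304 days

τ₀ ≈ 304 days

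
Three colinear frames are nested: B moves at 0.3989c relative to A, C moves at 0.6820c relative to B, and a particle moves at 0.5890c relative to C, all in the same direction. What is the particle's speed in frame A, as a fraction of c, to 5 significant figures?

Compose boost 2: (0.6820 + 0.3989)/(1 + 0.6820×0.3989) = 1.0809/1.272050 = 0.8497309
Compose boost 3: (0.5890 + 0.8497309)/(1 + 0.5890×0.8497309) = 1.438731/1.500491 = 0.95884

u ≈ 0.95884c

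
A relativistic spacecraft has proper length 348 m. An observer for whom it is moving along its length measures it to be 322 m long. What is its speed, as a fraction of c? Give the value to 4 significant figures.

γ = L₀/L = 348/322 = 1.08075
β = √(1 − 1/γ²) = 0.3793

β ≈ 0.3793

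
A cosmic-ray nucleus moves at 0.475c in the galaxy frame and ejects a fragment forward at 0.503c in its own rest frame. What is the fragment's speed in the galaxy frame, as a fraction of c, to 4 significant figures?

u ≈ 0.7894c

Compose boost 2: (0.503 + 0.475)/(1 + 0.503×0.475) = 0.9780/1.23893 = 0.7894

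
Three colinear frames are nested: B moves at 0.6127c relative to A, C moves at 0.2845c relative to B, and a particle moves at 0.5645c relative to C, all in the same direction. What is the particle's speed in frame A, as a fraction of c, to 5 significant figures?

u ≈ 0.92820c

Compose boost 2: (0.2845 + 0.6127)/(1 + 0.2845×0.6127) = 0.89720/1.174313 = 0.7640211
Compose boost 3: (0.5645 + 0.7640211)/(1 + 0.5645×0.7640211) = 1.328521/1.431290 = 0.92820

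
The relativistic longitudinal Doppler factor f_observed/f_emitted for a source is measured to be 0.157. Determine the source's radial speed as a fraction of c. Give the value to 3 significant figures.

f_obs/f_src = √((1−β)/(1+β)) = 0.157  ⇒  (1−β)/(1+β) = 0.024649
β = |1 − D²|/(1 + D²) = |1 − 0.024649|/(1 + 0.024649) = 0.952

β ≈ 0.952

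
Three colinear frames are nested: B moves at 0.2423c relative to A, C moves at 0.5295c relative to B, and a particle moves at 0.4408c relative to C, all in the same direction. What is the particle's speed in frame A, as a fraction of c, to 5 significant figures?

Compose boost 2: (0.5295 + 0.2423)/(1 + 0.5295×0.2423) = 0.77180/1.128298 = 0.6840392
Compose boost 3: (0.4408 + 0.6840392)/(1 + 0.4408×0.6840392) = 1.124839/1.301524 = 0.86425

u ≈ 0.86425c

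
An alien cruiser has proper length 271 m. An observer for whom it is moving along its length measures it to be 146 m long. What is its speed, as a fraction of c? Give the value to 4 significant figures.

γ = L₀/L = 271/146 = 1.85616
β = √(1 − 1/γ²) = 0.8425

β ≈ 0.8425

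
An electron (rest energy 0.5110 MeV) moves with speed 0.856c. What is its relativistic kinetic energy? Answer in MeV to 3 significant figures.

γ = 1/√(1 − 0.856²) = 1.9343
K = (γ − 1)m₀c² = (1.9343 − 1) × 0.5110 MeV = 0.93433 × 0.5110 MeV = 0.477 MeV

K ≈ 0.477 MeV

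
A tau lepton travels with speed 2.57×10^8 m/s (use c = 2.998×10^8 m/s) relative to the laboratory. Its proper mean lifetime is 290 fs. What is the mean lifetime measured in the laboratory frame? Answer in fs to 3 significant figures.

Δt ≈ 563 fs

β = v/c = 2.57×10^8 / 2.998×10^8 = 0.85724
γ = 1/√(1 − 0.85724²) = 1.9420
Time dilation: Δt = γτ₀ = 1.9420 × 290 fs = 563 fs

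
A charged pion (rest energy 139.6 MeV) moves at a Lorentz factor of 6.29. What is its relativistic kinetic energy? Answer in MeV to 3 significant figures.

γ = 6.29 (given)
K = (γ − 1)m₀c² = (6.29 − 1) × 139.6 MeV = 5.2900 × 139.6 MeV = 738 MeV

K ≈ 738 MeV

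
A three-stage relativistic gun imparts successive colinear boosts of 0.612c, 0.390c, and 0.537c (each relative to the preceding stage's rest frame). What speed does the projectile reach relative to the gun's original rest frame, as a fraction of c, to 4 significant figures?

u ≈ 0.9383c

Compose boost 2: (0.390 + 0.612)/(1 + 0.390×0.612) = 1.002/1.23868 = 0.808926
Compose boost 3: (0.537 + 0.808926)/(1 + 0.537×0.808926) = 1.34593/1.43439 = 0.9383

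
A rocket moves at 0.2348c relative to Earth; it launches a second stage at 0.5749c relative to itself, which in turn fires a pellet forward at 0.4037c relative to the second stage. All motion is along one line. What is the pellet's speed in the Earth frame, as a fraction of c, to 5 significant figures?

u ≈ 0.86731c

Compose boost 2: (0.5749 + 0.2348)/(1 + 0.5749×0.2348) = 0.80970/1.134987 = 0.7134005
Compose boost 3: (0.4037 + 0.7134005)/(1 + 0.4037×0.7134005) = 1.117101/1.288000 = 0.86731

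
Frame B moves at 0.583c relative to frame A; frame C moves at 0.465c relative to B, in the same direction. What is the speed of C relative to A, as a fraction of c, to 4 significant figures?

u ≈ 0.8245c

Compose boost 2: (0.465 + 0.583)/(1 + 0.465×0.583) = 1.048/1.27109 = 0.8245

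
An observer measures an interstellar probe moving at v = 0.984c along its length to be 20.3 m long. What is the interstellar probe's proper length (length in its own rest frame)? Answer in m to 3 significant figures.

L₀ ≈ 114 m

γ = 1/√(1 − 0.984²) = 5.6127
L₀ = γL = 5.6127 × 20.3 = 114 m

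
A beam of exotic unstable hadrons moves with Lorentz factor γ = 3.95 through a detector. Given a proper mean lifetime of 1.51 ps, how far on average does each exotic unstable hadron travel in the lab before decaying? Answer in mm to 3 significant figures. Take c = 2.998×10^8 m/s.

d ≈ 1.73 mm

β = √(1 − 1/γ²) = √(1 − 1/3.95²) = 0.96742
Dilated lifetime: Δt = γτ₀ = 3.95 × 1.51 ps = 5.9645 ps
d = vΔt = 0.96742c × 5.9645 ps = 2.9003×10^8 m/s × 5.9645×10^-12 s = 1.73 mm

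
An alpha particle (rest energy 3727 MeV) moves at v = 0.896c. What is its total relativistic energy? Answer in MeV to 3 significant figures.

E ≈ 8390 MeV

γ = 1/√(1 − 0.896²) = 2.2520
E = γm₀c² = 2.2520 × 3727 MeV = 8390 MeV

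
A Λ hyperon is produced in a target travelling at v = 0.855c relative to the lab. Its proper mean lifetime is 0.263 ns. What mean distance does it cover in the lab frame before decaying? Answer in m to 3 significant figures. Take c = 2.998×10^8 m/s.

γ = 1/√(1 − 0.855²) = 1.9282
Dilated lifetime: Δt = γτ₀ = 1.9282 × 0.263 ns = 0.50711 ns
d = vΔt = 0.855c × 0.50711 ns = 2.5633×10^8 m/s × 5.0711×10^-10 s = 0.130 m

d ≈ 0.130 m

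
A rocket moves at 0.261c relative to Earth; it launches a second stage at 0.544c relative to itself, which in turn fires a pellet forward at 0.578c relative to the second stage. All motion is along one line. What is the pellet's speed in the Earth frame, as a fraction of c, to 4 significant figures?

Compose boost 2: (0.544 + 0.261)/(1 + 0.544×0.261) = 0.8050/1.14198 = 0.704914
Compose boost 3: (0.578 + 0.704914)/(1 + 0.578×0.704914) = 1.28291/1.40744 = 0.9115

u ≈ 0.9115c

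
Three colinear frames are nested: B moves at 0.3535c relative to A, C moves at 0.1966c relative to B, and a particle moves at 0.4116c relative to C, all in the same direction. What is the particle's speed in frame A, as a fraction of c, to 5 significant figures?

Compose boost 2: (0.1966 + 0.3535)/(1 + 0.1966×0.3535) = 0.55010/1.069498 = 0.5143534
Compose boost 3: (0.4116 + 0.5143534)/(1 + 0.4116×0.5143534) = 0.9259534/1.211708 = 0.76417

u ≈ 0.76417c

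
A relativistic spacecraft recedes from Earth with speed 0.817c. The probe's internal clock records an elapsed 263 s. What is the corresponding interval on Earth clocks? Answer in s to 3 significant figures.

γ = 1/√(1 − 0.817²) = 1.7342
Time dilation: Δt = γτ₀ = 1.7342 × 263 s = 456 s

Δt ≈ 456 s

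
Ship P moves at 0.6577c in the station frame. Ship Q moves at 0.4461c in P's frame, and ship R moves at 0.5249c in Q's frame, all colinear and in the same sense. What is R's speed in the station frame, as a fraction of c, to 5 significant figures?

Compose boost 2: (0.4461 + 0.6577)/(1 + 0.4461×0.6577) = 1.1038/1.293400 = 0.8534096
Compose boost 3: (0.5249 + 0.8534096)/(1 + 0.5249×0.8534096) = 1.378310/1.447955 = 0.95190

u ≈ 0.95190c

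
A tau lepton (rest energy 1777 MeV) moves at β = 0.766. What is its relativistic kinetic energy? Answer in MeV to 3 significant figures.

K ≈ 987 MeV

γ = 1/√(1 − 0.766²) = 1.5556
K = (γ − 1)m₀c² = (1.5556 − 1) × 1777 MeV = 0.55560 × 1777 MeV = 987 MeV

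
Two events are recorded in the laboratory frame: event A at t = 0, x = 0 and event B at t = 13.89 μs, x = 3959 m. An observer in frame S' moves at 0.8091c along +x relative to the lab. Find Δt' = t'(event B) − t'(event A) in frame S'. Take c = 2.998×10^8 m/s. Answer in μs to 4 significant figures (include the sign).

Δt' ≈ 5.455 μs

γ = 1/√(1 − 0.8091²) = 1.70163
Δt' = γ(Δt − vΔx/c²) = 1.70163 × (13.89 μs − 0.8091×3959 m / (2.998×10^8 m/s))
= 1.70163 × (3.20545 μs) = 5.455 μs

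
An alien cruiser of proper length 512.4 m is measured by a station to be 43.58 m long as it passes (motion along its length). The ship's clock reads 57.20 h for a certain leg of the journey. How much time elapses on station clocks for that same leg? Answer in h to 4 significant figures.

Length contraction ⇒ γ = L₀/L = 512.4/43.58 = 11.7577
Time dilation: Δt = γτ₀ = 11.7577 × 57.20 h = 672.5 h

Δt ≈ 672.5 h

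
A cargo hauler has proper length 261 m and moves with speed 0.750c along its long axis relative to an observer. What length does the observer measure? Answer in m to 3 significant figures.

L ≈ 173 m

γ = 1/√(1 − 0.750²) = 1.5119
Length contraction: L = L₀/γ = 261/1.5119 = 173 m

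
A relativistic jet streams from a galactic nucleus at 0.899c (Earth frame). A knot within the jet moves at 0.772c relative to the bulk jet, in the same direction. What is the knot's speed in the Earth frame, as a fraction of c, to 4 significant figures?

u ≈ 0.9864c

Relativistic velocity addition: u = (u' + v)/(1 + u'v/c²)
= (0.772 + 0.899)/(1 + 0.772×0.899) = 1.671/1.69403 = 0.9864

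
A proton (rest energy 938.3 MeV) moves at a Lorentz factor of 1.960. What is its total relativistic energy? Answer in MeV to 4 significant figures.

γ = 1.960 (given)
E = γm₀c² = 1.960 × 938.3 MeV = 1839 MeV

E ≈ 1839 MeV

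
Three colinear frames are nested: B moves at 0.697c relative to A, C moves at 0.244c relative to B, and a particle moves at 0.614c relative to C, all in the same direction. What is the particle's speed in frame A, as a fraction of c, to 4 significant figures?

u ≈ 0.9494c

Compose boost 2: (0.244 + 0.697)/(1 + 0.244×0.697) = 0.9410/1.17007 = 0.804227
Compose boost 3: (0.614 + 0.804227)/(1 + 0.614×0.804227) = 1.41823/1.49380 = 0.9494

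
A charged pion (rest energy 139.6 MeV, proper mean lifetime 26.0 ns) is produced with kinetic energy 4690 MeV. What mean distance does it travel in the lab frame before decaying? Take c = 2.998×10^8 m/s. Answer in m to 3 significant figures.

d ≈ 270 m

γ = 1 + K/(m₀c²) = 1 + 4690/139.6 = 34.596
β = √(1 − 1/γ²) = 0.99958
Dilated lifetime: γτ₀ = 34.596 × 26.0 ns = 899.50 ns
d = βc·γτ₀ = 0.99958 × (2.998×10^8 m/s) × 8.9950×10^-7 s = 270 m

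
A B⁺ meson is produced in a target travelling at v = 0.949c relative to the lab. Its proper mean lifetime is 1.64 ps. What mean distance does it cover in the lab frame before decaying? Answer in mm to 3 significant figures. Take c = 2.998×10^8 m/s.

γ = 1/√(1 − 0.949²) = 3.1718
Dilated lifetime: Δt = γτ₀ = 3.1718 × 1.64 ps = 5.2018 ps
d = vΔt = 0.949c × 5.2018 ps = 2.8451×10^8 m/s × 5.2018×10^-12 s = 1.48 mm

d ≈ 1.48 mm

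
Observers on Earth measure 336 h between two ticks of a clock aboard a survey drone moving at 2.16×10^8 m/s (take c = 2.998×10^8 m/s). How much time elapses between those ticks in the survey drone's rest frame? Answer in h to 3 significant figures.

τ₀ ≈ 233 h

β = v/c = 2.16×10^8 / 2.998×10^8 = 0.72048
γ = 1/√(1 − 0.72048²) = 1.4420
Proper time: τ₀ = Δt/γ = 336/1.4420 = 233 h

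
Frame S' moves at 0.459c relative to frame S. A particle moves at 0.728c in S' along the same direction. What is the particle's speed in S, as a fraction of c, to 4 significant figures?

u ≈ 0.8897c

Relativistic velocity addition: u = (u' + v)/(1 + u'v/c²)
= (0.728 + 0.459)/(1 + 0.728×0.459) = 1.187/1.33415 = 0.8897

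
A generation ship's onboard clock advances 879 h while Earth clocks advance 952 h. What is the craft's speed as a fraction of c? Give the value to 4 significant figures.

γ = Δt/τ₀ = 952/879 = 1.08305
β = √(1 − 1/γ²) = √(1 − 1/1.08305²) = 0.3840

β ≈ 0.3840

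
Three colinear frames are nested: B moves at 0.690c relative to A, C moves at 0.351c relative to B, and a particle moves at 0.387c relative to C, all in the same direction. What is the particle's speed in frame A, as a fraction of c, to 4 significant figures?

u ≈ 0.9250c

Compose boost 2: (0.351 + 0.690)/(1 + 0.351×0.690) = 1.041/1.24219 = 0.838036
Compose boost 3: (0.387 + 0.838036)/(1 + 0.387×0.838036) = 1.22504/1.32432 = 0.9250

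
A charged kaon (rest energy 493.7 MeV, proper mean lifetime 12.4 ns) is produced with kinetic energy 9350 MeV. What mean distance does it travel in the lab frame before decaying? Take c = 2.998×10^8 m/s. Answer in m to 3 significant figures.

d ≈ 74.0 m

γ = 1 + K/(m₀c²) = 1 + 9350/493.7 = 19.939
β = √(1 − 1/γ²) = 0.99874
Dilated lifetime: γτ₀ = 19.939 × 12.4 ns = 247.24 ns
d = βc·γτ₀ = 0.99874 × (2.998×10^8 m/s) × 2.4724×10^-7 s = 74.0 m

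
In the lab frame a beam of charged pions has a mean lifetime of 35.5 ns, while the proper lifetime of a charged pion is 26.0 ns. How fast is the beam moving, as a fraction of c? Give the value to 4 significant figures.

γ = Δt/τ₀ = 35.5/26.0 = 1.36538
β = √(1 − 1/γ²) = √(1 − 1/1.36538²) = 0.6809

β ≈ 0.6809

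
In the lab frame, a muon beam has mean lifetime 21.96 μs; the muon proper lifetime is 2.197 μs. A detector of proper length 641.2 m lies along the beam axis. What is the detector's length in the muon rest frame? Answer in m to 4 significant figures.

Time dilation ⇒ γ = Δt/τ₀ = 21.96/2.197 = 9.99545
Length contraction: L = L₀/γ = 641.2/9.99545 = 64.15 m

L ≈ 64.15 m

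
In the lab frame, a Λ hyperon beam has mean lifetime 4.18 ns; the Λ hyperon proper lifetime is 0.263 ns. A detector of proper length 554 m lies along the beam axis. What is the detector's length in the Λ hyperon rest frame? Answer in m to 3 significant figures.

L ≈ 34.9 m

Time dilation ⇒ γ = Δt/τ₀ = 4.18/0.263 = 15.894
Length contraction: L = L₀/γ = 554/15.894 = 34.9 m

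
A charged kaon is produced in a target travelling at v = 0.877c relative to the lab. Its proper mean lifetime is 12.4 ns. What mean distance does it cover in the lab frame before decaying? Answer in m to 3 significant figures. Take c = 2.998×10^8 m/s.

γ = 1/√(1 − 0.877²) = 2.0812
Dilated lifetime: Δt = γτ₀ = 2.0812 × 12.4 ns = 25.807 ns
d = vΔt = 0.877c × 25.807 ns = 2.6292×10^8 m/s × 2.5807×10^-8 s = 6.79 m

d ≈ 6.79 m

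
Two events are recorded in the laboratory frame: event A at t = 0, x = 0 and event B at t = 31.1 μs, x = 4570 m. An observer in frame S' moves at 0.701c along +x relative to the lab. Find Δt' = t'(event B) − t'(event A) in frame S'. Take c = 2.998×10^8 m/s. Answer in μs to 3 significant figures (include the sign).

Δt' ≈ 28.6 μs

γ = 1/√(1 − 0.701²) = 1.4022
Δt' = γ(Δt − vΔx/c²) = 1.4022 × (31.1 μs − 0.701×4570 m / (2.998×10^8 m/s))
= 1.4022 × (20.414 μs) = 28.6 μs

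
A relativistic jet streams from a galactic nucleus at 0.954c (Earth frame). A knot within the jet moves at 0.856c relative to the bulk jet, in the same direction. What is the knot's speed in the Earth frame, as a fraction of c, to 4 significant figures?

Relativistic velocity addition: u = (u' + v)/(1 + u'v/c²)
= (0.856 + 0.954)/(1 + 0.856×0.954) = 1.810/1.81662 = 0.9964

u ≈ 0.9964c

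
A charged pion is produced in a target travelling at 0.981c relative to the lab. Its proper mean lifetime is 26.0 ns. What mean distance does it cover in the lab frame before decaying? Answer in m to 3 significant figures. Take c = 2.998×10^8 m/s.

d ≈ 39.4 m

γ = 1/√(1 − 0.981²) = 5.1544
Dilated lifetime: Δt = γτ₀ = 5.1544 × 26.0 ns = 134.02 ns
d = vΔt = 0.981c × 134.02 ns = 2.9410×10^8 m/s × 1.3402×10^-7 s = 39.4 m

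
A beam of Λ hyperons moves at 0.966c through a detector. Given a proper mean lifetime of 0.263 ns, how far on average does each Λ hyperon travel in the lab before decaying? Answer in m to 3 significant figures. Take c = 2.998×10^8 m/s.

d ≈ 0.295 m

γ = 1/√(1 − 0.966²) = 3.8678
Dilated lifetime: Δt = γτ₀ = 3.8678 × 0.263 ns = 1.0172 ns
d = vΔt = 0.966c × 1.0172 ns = 2.8961×10^8 m/s × 1.0172×10^-9 s = 0.295 m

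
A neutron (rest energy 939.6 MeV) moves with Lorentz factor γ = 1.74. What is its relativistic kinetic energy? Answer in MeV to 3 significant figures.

K ≈ 695 MeV

γ = 1.74 (given)
K = (γ − 1)m₀c² = (1.74 − 1) × 939.6 MeV = 0.74000 × 939.6 MeV = 695 MeV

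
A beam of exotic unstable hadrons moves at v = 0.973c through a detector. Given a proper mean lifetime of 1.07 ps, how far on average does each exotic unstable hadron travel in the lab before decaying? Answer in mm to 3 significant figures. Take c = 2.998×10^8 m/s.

γ = 1/√(1 − 0.973²) = 4.3327
Dilated lifetime: Δt = γτ₀ = 4.3327 × 1.07 ps = 4.6359 ps
d = vΔt = 0.973c × 4.6359 ps = 2.9171×10^8 m/s × 4.6359×10^-12 s = 1.35 mm

d ≈ 1.35 mm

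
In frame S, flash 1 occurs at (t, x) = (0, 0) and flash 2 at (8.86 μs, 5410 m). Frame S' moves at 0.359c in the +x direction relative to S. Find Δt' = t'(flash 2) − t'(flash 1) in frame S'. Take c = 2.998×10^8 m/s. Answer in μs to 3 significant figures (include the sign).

Δt' ≈ 2.55 μs

γ = 1/√(1 − 0.359²) = 1.0714
Δt' = γ(Δt − vΔx/c²) = 1.0714 × (8.86 μs − 0.359×5410 m / (2.998×10^8 m/s))
= 1.0714 × (2.3817 μs) = 2.55 μs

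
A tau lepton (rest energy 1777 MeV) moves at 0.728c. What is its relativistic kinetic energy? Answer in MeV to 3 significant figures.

γ = 1/√(1 − 0.728²) = 1.4586
K = (γ − 1)m₀c² = (1.4586 − 1) × 1777 MeV = 0.45863 × 1777 MeV = 815 MeV

K ≈ 815 MeV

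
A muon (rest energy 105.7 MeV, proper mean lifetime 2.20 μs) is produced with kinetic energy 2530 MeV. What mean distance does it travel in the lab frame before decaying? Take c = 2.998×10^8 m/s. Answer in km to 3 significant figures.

γ = 1 + K/(m₀c²) = 1 + 2530/105.7 = 24.936
β = √(1 − 1/γ²) = 0.99920
Dilated lifetime: γτ₀ = 24.936 × 2.20 μs = 54.858 μs
d = βc·γτ₀ = 0.99920 × (2.998×10^8 m/s) × 5.4858×10^-5 s = 16.4 km

d ≈ 16.4 km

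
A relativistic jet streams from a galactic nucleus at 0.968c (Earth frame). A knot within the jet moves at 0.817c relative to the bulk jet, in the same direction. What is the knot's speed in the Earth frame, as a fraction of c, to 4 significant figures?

Relativistic velocity addition: u = (u' + v)/(1 + u'v/c²)
= (0.817 + 0.968)/(1 + 0.817×0.968) = 1.785/1.79086 = 0.9967

u ≈ 0.9967c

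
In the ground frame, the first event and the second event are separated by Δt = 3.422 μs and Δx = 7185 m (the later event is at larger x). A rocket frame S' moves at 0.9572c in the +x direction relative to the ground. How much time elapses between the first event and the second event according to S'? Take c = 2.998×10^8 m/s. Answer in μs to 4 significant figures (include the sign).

Δt' ≈ -67.44 μs

γ = 1/√(1 − 0.9572²) = 3.45510
Δt' = γ(Δt − vΔx/c²) = 3.45510 × (3.422 μs − 0.9572×7185 m / (2.998×10^8 m/s))
= 3.45510 × (-19.5182 μs) = -67.44 μs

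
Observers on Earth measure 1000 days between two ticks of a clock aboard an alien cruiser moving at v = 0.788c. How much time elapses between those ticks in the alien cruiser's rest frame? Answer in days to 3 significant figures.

τ₀ ≈ 616 days

γ = 1/√(1 − 0.788²) = 1.6242
Proper time: τ₀ = Δt/γ = 1000/1.6242 = 616 days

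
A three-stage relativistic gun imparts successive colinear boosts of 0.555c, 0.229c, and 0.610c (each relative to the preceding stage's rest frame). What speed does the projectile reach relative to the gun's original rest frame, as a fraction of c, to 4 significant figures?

u ≈ 0.9166c

Compose boost 2: (0.229 + 0.555)/(1 + 0.229×0.555) = 0.7840/1.12709 = 0.695594
Compose boost 3: (0.610 + 0.695594)/(1 + 0.610×0.695594) = 1.30559/1.42431 = 0.9166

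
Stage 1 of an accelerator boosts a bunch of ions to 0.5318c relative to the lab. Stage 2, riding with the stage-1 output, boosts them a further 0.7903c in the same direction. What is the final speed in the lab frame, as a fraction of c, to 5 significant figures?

Compose boost 2: (0.7903 + 0.5318)/(1 + 0.7903×0.5318) = 1.3221/1.420282 = 0.93087

u ≈ 0.93087c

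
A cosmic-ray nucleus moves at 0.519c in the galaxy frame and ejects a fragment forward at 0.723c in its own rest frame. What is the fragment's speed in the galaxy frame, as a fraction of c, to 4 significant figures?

u ≈ 0.9031c

Compose boost 2: (0.723 + 0.519)/(1 + 0.723×0.519) = 1.242/1.37524 = 0.9031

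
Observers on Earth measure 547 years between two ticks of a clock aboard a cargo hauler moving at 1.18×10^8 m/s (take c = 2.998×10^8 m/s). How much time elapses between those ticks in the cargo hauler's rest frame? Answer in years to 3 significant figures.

β = v/c = 1.18×10^8 / 2.998×10^8 = 0.39360
γ = 1/√(1 − 0.39360²) = 1.0878
Proper time: τ₀ = Δt/γ = 547/1.0878 = 503 years

τ₀ ≈ 503 years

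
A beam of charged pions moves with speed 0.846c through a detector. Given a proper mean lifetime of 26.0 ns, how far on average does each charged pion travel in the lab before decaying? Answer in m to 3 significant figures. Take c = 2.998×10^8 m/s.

γ = 1/√(1 − 0.846²) = 1.8755
Dilated lifetime: Δt = γτ₀ = 1.8755 × 26.0 ns = 48.764 ns
d = vΔt = 0.846c × 48.764 ns = 2.5363×10^8 m/s × 4.8764×10^-8 s = 12.4 m

d ≈ 12.4 m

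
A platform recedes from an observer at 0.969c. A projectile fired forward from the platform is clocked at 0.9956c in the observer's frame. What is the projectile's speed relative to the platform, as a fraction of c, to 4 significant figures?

u' ≈ 0.7543c

Inverse velocity addition: u' = (u − v)/(1 − uv/c²)
= (0.9956 − 0.969)/(1 − 0.9956×0.969) = 0.02660/0.0352636 = 0.7543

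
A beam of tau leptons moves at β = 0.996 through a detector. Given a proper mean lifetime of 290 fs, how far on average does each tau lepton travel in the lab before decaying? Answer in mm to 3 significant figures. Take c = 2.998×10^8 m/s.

γ = 1/√(1 − 0.996²) = 11.192
Dilated lifetime: Δt = γτ₀ = 11.192 × 290 fs = 3245.5 fs
d = vΔt = 0.996c × 3245.5 fs = 2.9860×10^8 m/s × 3.2455×10^-12 s = 0.969 mm

d ≈ 0.969 mm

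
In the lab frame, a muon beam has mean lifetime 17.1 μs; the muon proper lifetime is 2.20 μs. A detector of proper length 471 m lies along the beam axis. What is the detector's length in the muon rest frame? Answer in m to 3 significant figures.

Time dilation ⇒ γ = Δt/τ₀ = 17.1/2.20 = 7.7727
Length contraction: L = L₀/γ = 471/7.7727 = 60.6 m

L ≈ 60.6 m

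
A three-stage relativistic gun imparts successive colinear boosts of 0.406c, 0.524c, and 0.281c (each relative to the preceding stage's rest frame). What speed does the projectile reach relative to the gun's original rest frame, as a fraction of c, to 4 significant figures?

Compose boost 2: (0.524 + 0.406)/(1 + 0.524×0.406) = 0.9300/1.21274 = 0.766856
Compose boost 3: (0.281 + 0.766856)/(1 + 0.281×0.766856) = 1.04786/1.21549 = 0.8621

u ≈ 0.8621c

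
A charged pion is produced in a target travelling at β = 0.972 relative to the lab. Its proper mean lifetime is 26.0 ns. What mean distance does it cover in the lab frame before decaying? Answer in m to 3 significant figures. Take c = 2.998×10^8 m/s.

d ≈ 32.2 m

γ = 1/√(1 − 0.972²) = 4.2557
Dilated lifetime: Δt = γτ₀ = 4.2557 × 26.0 ns = 110.65 ns
d = vΔt = 0.972c × 110.65 ns = 2.9141×10^8 m/s × 1.1065×10^-7 s = 32.2 m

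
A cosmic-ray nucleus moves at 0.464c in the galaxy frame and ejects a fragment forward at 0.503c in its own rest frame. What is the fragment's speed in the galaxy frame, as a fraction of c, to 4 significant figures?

Compose boost 2: (0.503 + 0.464)/(1 + 0.503×0.464) = 0.9670/1.23339 = 0.7840

u ≈ 0.7840c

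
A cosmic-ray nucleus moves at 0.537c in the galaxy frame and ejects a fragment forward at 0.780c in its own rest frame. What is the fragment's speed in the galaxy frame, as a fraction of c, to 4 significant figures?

u ≈ 0.9282c

Compose boost 2: (0.780 + 0.537)/(1 + 0.780×0.537) = 1.317/1.41886 = 0.9282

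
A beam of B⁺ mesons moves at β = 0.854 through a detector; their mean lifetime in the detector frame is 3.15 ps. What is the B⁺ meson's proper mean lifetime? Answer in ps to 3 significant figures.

τ₀ ≈ 1.64 ps

γ = 1/√(1 − 0.854²) = 1.9221
Proper time: τ₀ = Δt/γ = 3.15/1.9221 = 1.64 ps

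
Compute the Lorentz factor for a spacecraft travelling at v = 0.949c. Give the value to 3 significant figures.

γ ≈ 3.17

γ = 1/√(1 − β²) = 1/√(1 − 0.949²) = 1/√(0.099399) = 3.17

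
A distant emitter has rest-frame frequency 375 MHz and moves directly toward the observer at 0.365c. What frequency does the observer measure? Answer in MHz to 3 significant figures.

f_obs ≈ 550 MHz

Relativistic Doppler: f_obs = f_src √((1+β)/(1−β))
= 375 × √(1.3650/0.63500) = 375 × 1.4662 = 550 MHz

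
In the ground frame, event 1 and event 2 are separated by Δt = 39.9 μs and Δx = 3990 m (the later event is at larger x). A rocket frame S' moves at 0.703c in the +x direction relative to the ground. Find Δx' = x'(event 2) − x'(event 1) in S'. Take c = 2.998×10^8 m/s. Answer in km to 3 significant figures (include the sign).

Δx' ≈ -6.21 km

γ = 1/√(1 − 0.703²) = 1.4061
Δx' = γ(Δx − vΔt) = 1.4061 × (3990 m − 0.703×(2.998×10^8 m/s)×39.9×10^-6 s)
= 1.4061 × (-4419.3 m) = -6.21 km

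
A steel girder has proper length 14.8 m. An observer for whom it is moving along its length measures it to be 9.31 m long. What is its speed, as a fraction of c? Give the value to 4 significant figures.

γ = L₀/L = 14.8/9.31 = 1.58969
β = √(1 − 1/γ²) = 0.7774

β ≈ 0.7774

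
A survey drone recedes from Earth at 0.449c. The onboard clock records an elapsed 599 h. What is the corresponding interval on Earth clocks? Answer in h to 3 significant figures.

Δt ≈ 670 h

γ = 1/√(1 − 0.449²) = 1.1192
Time dilation: Δt = γτ₀ = 1.1192 × 599 h = 670 h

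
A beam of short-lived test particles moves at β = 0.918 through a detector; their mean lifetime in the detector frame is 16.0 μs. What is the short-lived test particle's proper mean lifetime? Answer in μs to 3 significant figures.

τ₀ ≈ 6.35 μs

γ = 1/√(1 − 0.918²) = 2.5216
Proper time: τ₀ = Δt/γ = 16.0/2.5216 = 6.35 μs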